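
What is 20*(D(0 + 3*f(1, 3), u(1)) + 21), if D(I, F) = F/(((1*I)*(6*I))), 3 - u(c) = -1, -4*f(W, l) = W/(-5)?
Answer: 27340/27 ≈ 1012.6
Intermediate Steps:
f(W, l) = W/20 (f(W, l) = -W/(4*(-5)) = -W*(-1)/(4*5) = -(-1)*W/20 = W/20)
u(c) = 4 (u(c) = 3 - 1*(-1) = 3 + 1 = 4)
D(I, F) = F/(6*I**2) (D(I, F) = F/((I*(6*I))) = F/((6*I**2)) = F*(1/(6*I**2)) = F/(6*I**2))
20*(D(0 + 3*f(1, 3), u(1)) + 21) = 20*((1/6)*4/(0 + 3*((1/20)*1))**2 + 21) = 20*((1/6)*4/(0 + 3*(1/20))**2 + 21) = 20*((1/6)*4/(0 + 3/20)**2 + 21) = 20*((1/6)*4/(3/20)**2 + 21) = 20*((1/6)*4*(400/9) + 21) = 20*(800/27 + 21) = 20*(1367/27) = 27340/27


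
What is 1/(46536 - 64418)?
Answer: -1/17882 ≈ -5.5922e-5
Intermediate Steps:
1/(46536 - 64418) = 1/(-17882) = -1/17882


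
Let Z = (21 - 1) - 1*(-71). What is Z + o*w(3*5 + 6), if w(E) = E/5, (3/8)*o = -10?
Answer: -21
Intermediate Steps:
o = -80/3 (o = (8/3)*(-10) = -80/3 ≈ -26.667)
w(E) = E/5 (w(E) = E*(⅕) = E/5)
Z = 91 (Z = 20 + 71 = 91)
Z + o*w(3*5 + 6) = 91 - 16*(3*5 + 6)/3 = 91 - 16*(15 + 6)/3 = 91 - 16*21/3 = 91 - 80/3*21/5 = 91 - 112 = -21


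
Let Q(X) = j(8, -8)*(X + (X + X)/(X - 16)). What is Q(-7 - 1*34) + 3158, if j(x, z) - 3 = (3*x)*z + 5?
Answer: 594926/57 ≈ 10437.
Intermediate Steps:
j(x, z) = 8 + 3*x*z (j(x, z) = 3 + ((3*x)*z + 5) = 3 + (3*x*z + 5) = 3 + (5 + 3*x*z) = 8 + 3*x*z)
Q(X) = -184*X - 368*X/(-16 + X) (Q(X) = (8 + 3*8*(-8))*(X + (X + X)/(X - 16)) = (8 - 192)*(X + (2*X)/(-16 + X)) = -184*(X + 2*X/(-16 + X)) = -184*X - 368*X/(-16 + X))
Q(-7 - 1*34) + 3158 = 184*(-7 - 1*34)*(14 - (-7 - 1*34))/(-16 + (-7 - 1*34)) + 3158 = 184*(-7 - 34)*(14 - (-7 - 34))/(-16 + (-7 - 34)) + 3158 = 184*(-41)*(14 - 1*(-41))/(-16 - 41) + 3158 = 184*(-41)*(14 + 41)/(-57) + 3158 = 184*(-41)*(-1/57)*55 + 3158 = 414920/57 + 3158 = 594926/57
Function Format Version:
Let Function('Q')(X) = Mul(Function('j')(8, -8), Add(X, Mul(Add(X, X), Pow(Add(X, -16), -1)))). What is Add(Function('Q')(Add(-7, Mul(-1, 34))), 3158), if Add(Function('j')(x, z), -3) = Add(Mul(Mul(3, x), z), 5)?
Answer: Rational(594926, 57) ≈ 10437.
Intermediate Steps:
Function('j')(x, z) = Add(8, Mul(3, x, z)) (Function('j')(x, z) = Add(3, Add(Mul(Mul(3, x), z), 5)) = Add(3, Add(Mul(3, x, z), 5)) = Add(3, Add(5, Mul(3, x, z))) = Add(8, Mul(3, x, z)))
Function('Q')(X) = Add(Mul(-184, X), Mul(-368, X, Pow(Add(-16, X), -1))) (Function('Q')(X) = Mul(Add(8, Mul(3, 8, -8)), Add(X, Mul(Add(X, X), Pow(Add(X, -16), -1)))) = Mul(Add(8, -192), Add(X, Mul(Mul(2, X), Pow(Add(-16, X), -1)))) = Mul(-184, Add(X, Mul(2, X, Pow(Add(-16, X), -1)))) = Add(Mul(-184, X), Mul(-368, X, Pow(Add(-16, X), -1))))
Add(Function('Q')(Add(-7, Mul(-1, 34))), 3158) = Add(Mul(184, Add(-7, Mul(-1, 34)), Pow(Add(-16, Add(-7, Mul(-1, 34))), -1), Add(14, Mul(-1, Add(-7, Mul(-1, 34))))), 3158) = Add(Mul(184, Add(-7, -34), Pow(Add(-16, Add(-7, -34)), -1), Add(14, Mul(-1, Add(-7, -34)))), 3158) = Add(Mul(184, -41, Pow(Add(-16, -41), -1), Add(14, Mul(-1, -41))), 3158) = Add(Mul(184, -41, Pow(-57, -1), Add(14, 41)), 3158) = Add(Mul(184, -41, Rational(-1, 57), 55), 3158) = Add(Rational(414920, 57), 3158) = Rational(594926, 57)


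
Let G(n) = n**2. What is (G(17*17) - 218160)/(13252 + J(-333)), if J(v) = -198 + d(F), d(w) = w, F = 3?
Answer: -134639/13057 ≈ -10.312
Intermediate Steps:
J(v) = -195 (J(v) = -198 + 3 = -195)
(G(17*17) - 218160)/(13252 + J(-333)) = ((17*17)**2 - 218160)/(13252 - 195) = (289**2 - 218160)/13057 = (83521 - 218160)*(1/13057) = -134639*1/13057 = -134639/13057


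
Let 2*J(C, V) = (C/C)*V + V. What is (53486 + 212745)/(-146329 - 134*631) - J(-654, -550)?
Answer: 126719419/230883 ≈ 548.85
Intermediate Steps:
J(C, V) = V (J(C, V) = ((C/C)*V + V)/2 = (1*V + V)/2 = (V + V)/2 = (2*V)/2 = V)
(53486 + 212745)/(-146329 - 134*631) - J(-654, -550) = (53486 + 212745)/(-146329 - 134*631) - 1*(-550) = 266231/(-146329 - 84554) + 550 = 266231/(-230883) + 550 = 266231*(-1/230883) + 550 = -266231/230883 + 550 = 126719419/230883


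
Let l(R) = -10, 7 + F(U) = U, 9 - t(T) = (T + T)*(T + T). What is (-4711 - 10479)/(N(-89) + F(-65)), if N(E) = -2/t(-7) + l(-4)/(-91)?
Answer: 129244115/611586 ≈ 211.33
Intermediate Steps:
t(T) = 9 - 4*T² (t(T) = 9 - (T + T)*(T + T) = 9 - 2*T*2*T = 9 - 4*T²)
F(U) = -7 + U
N(E) = 2052/17017 (N(E) = -2/(9 - 4*(-7)²) - 10/(-91) = -2/(9 - 4*49) - 10*(-1/91) = -2/(9 - 196) + 10/91 = -2/(-187) + 10/91 = -2*(-1/187) + 10/91 = 2/187 + 10/91 = 2052/17017)
(-4711 - 10479)/(N(-89) + F(-65)) = (-4711 - 10479)/(2052/17017 + (-7 - 65)) = -15190/(2052/17017 - 72) = -15190/(-1223172/17017) = -15190*(-17017/1223172) = 129244115/611586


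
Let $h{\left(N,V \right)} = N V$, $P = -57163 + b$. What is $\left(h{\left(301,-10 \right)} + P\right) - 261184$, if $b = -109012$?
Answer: $-430369$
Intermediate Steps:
$P = -166175$ ($P = -57163 - 109012 = -166175$)
$\left(h{\left(301,-10 \right)} + P\right) - 261184 = \left(301 \left(-10\right) - 166175\right) - 261184 = \left(-3010 - 166175\right) - 261184 = -169185 - 261184 = -430369$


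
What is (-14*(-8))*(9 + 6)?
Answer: 1680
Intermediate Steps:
(-14*(-8))*(9 + 6) = 112*15 = 1680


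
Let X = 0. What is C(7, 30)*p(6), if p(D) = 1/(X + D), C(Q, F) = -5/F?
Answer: -1/36 ≈ -0.027778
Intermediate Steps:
p(D) = 1/D (p(D) = 1/(0 + D) = 1/D)
C(7, 30)*p(6) = -5/30/6 = -5*1/30*(⅙) = -⅙*⅙ = -1/36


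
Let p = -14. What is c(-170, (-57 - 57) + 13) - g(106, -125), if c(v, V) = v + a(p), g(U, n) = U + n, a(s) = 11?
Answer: -140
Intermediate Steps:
c(v, V) = 11 + v (c(v, V) = v + 11 = 11 + v)
c(-170, (-57 - 57) + 13) - g(106, -125) = (11 - 170) - (106 - 125) = -159 - 1*(-19) = -159 + 19 = -140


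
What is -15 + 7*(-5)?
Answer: -50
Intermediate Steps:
-15 + 7*(-5) = -15 - 35 = -50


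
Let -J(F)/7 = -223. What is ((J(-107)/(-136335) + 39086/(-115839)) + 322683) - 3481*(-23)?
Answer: 34756971843847/86300055 ≈ 4.0275e+5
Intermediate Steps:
J(F) = 1561 (J(F) = -7*(-223) = 1561)
((J(-107)/(-136335) + 39086/(-115839)) + 322683) - 3481*(-23) = ((1561/(-136335) + 39086/(-115839)) + 322683) - 3481*(-23) = ((1561*(-1/136335) + 39086*(-1/115839)) + 322683) + 80063 = ((-1561/136335 - 39086/115839) + 322683) + 80063 = (-30107183/86300055 + 322683) + 80063 = 27847530540382/86300055 + 80063 = 34756971843847/86300055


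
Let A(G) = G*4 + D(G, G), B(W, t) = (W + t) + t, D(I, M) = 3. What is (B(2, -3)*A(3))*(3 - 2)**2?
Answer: -60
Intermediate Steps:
B(W, t) = W + 2*t
A(G) = 3 + 4*G (A(G) = G*4 + 3 = 4*G + 3 = 3 + 4*G)
(B(2, -3)*A(3))*(3 - 2)**2 = ((2 + 2*(-3))*(3 + 4*3))*(3 - 2)**2 = ((2 - 6)*(3 + 12))*1**2 = -4*15*1 = -60*1 = -60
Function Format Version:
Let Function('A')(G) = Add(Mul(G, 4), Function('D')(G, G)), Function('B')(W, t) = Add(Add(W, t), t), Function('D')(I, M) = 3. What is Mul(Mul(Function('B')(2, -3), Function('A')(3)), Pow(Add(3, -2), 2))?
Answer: -60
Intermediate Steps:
Function('B')(W, t) = Add(W, Mul(2, t))
Function('A')(G) = Add(3, Mul(4, G)) (Function('A')(G) = Add(Mul(G, 4), 3) = Add(Mul(4, G), 3) = Add(3, Mul(4, G)))
Mul(Mul(Function('B')(2, -3), Function('A')(3)), Pow(Add(3, -2), 2)) = Mul(Mul(Add(2, Mul(2, -3)), Add(3, Mul(4, 3))), Pow(Add(3, -2), 2)) = Mul(Mul(Add(2, -6), Add(3, 12)), Pow(1, 2)) = Mul(Mul(-4, 15), 1) = Mul(-60, 1) = -60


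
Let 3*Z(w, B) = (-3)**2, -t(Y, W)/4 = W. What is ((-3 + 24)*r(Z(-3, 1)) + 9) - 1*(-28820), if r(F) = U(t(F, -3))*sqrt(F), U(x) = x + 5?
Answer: 28829 + 357*sqrt(3) ≈ 29447.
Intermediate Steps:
t(Y, W) = -4*W
Z(w, B) = 3 (Z(w, B) = (1/3)*(-3)**2 = (1/3)*9 = 3)
U(x) = 5 + x
r(F) = 17*sqrt(F) (r(F) = (5 - 4*(-3))*sqrt(F) = (5 + 12)*sqrt(F) = 17*sqrt(F))
((-3 + 24)*r(Z(-3, 1)) + 9) - 1*(-28820) = ((-3 + 24)*(17*sqrt(3)) + 9) - 1*(-28820) = (21*(17*sqrt(3)) + 9) + 28820 = (357*sqrt(3) + 9) + 28820 = (9 + 357*sqrt(3)) + 28820 = 28829 + 357*sqrt(3)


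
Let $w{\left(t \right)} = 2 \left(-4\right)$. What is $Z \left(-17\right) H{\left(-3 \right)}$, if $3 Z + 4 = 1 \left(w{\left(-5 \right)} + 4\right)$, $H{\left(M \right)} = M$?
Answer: $-136$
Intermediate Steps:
$w{\left(t \right)} = -8$
$Z = - \frac{8}{3}$ ($Z = - \frac{4}{3} + \frac{1 \left(-8 + 4\right)}{3} = - \frac{4}{3} + \frac{1 \left(-4\right)}{3} = - \frac{4}{3} + \frac{1}{3} \left(-4\right) = - \frac{4}{3} - \frac{4}{3} = - \frac{8}{3} \approx -2.6667$)
$Z \left(-17\right) H{\left(-3 \right)} = \left(- \frac{8}{3}\right) \left(-17\right) \left(-3\right) = \frac{136}{3} \left(-3\right) = -136$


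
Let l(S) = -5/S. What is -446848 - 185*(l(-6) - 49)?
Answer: -2627623/6 ≈ -4.3794e+5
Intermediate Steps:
-446848 - 185*(l(-6) - 49) = -446848 - 185*(-5/(-6) - 49) = -446848 - 185*(-5*(-1/6) - 49) = -446848 - 185*(5/6 - 49) = -446848 - 185*(-289)/6 = -446848 - 1*(-53465/6) = -446848 + 53465/6 = -2627623/6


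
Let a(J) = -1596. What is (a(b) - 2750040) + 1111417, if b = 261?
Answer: -1640219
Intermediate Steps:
(a(b) - 2750040) + 1111417 = (-1596 - 2750040) + 1111417 = -2751636 + 1111417 = -1640219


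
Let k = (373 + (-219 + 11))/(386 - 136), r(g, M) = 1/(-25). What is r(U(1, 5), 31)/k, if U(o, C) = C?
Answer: -2/33 ≈ -0.060606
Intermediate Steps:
r(g, M) = -1/25
k = 33/50 (k = (373 - 208)/250 = 165*(1/250) = 33/50 ≈ 0.66000)
r(U(1, 5), 31)/k = -1/(25*33/50) = -1/25*50/33 = -2/33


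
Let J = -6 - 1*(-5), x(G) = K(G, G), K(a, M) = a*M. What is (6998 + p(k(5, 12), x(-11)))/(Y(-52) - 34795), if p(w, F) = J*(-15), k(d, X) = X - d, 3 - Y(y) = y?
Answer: -7013/34740 ≈ -0.20187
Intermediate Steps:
K(a, M) = M*a
x(G) = G² (x(G) = G*G = G²)
Y(y) = 3 - y
J = -1 (J = -6 + 5 = -1)
p(w, F) = 15 (p(w, F) = -1*(-15) = 15)
(6998 + p(k(5, 12), x(-11)))/(Y(-52) - 34795) = (6998 + 15)/((3 - 1*(-52)) - 34795) = 7013/((3 + 52) - 34795) = 7013/(55 - 34795) = 7013/(-34740) = 7013*(-1/34740) = -7013/34740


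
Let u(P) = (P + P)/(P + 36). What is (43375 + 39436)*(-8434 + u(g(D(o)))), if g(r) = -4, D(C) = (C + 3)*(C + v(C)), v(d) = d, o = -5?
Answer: -2793794707/4 ≈ -6.9845e+8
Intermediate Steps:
D(C) = 2*C*(3 + C) (D(C) = (C + 3)*(C + C) = (3 + C)*(2*C) = 2*C*(3 + C))
u(P) = 2*P/(36 + P) (u(P) = (2*P)/(36 + P) = 2*P/(36 + P))
(43375 + 39436)*(-8434 + u(g(D(o)))) = (43375 + 39436)*(-8434 + 2*(-4)/(36 - 4)) = 82811*(-8434 + 2*(-4)/32) = 82811*(-8434 + 2*(-4)*(1/32)) = 82811*(-8434 - ¼) = 82811*(-33737/4) = -2793794707/4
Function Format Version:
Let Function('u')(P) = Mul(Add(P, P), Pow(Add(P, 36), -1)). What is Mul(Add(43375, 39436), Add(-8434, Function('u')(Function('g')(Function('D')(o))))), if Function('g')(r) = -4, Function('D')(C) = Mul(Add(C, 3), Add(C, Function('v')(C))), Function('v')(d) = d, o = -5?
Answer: Rational(-2793794707, 4) ≈ -6.9845e+8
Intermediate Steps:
Function('D')(C) = Mul(2, C, Add(3, C)) (Function('D')(C) = Mul(Add(C, 3), Add(C, C)) = Mul(Add(3, C), Mul(2, C)) = Mul(2, C, Add(3, C)))
Function('u')(P) = Mul(2, P, Pow(Add(36, P), -1)) (Function('u')(P) = Mul(Mul(2, P), Pow(Add(36, P), -1)) = Mul(2, P, Pow(Add(36, P), -1)))
Mul(Add(43375, 39436), Add(-8434, Function('u')(Function('g')(Function('D')(o))))) = Mul(Add(43375, 39436), Add(-8434, Mul(2, -4, Pow(Add(36, -4), -1)))) = Mul(82811, Add(-8434, Mul(2, -4, Pow(32, -1)))) = Mul(82811, Add(-8434, Mul(2, -4, Rational(1, 32)))) = Mul(82811, Add(-8434, Rational(-1, 4))) = Mul(82811, Rational(-33737, 4)) = Rational(-2793794707, 4)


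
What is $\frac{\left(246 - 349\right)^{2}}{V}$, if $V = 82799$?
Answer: $\frac{10609}{82799} \approx 0.12813$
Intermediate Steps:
$\frac{\left(246 - 349\right)^{2}}{V} = \frac{\left(246 - 349\right)^{2}}{82799} = \left(-103\right)^{2} \cdot \frac{1}{82799} = 10609 \cdot \frac{1}{82799} = \frac{10609}{82799}$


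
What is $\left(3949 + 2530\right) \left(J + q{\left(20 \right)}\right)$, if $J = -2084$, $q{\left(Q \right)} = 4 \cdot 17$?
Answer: $-13061664$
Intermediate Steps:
$q{\left(Q \right)} = 68$
$\left(3949 + 2530\right) \left(J + q{\left(20 \right)}\right) = \left(3949 + 2530\right) \left(-2084 + 68\right) = 6479 \left(-2016\right) = -13061664$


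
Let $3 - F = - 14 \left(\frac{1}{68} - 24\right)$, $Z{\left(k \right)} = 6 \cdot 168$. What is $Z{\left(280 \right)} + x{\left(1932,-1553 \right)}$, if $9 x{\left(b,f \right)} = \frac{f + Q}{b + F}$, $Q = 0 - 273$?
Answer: $\frac{44837252}{44487} \approx 1007.9$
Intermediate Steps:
$Q = -273$ ($Q = 0 - 273 = -273$)
$Z{\left(k \right)} = 1008$
$F = - \frac{11315}{34}$ ($F = 3 - - 14 \left(\frac{1}{68} - 24\right) = 3 - \left(-14\right) \left(- \frac{1631}{68}\right) = 3 - \frac{11417}{34} = - \frac{11315}{34} \approx -332.79$)
$x{\left(b,f \right)} = \frac{-273 + f}{9 \left(- \frac{11315}{34} + b\right)}$ ($x{\left(b,f \right)} = \frac{\left(f - 273\right) \frac{1}{b - \frac{11315}{34}}}{9} = \frac{\left(-273 + f\right) \frac{1}{- \frac{11315}{34} + b}}{9} = \frac{\frac{1}{- \frac{11315}{34} + b} \left(-273 + f\right)}{9} = \frac{-273 + f}{9 \left(- \frac{11315}{34} + b\right)}$)
$Z{\left(280 \right)} + x{\left(1932,-1553 \right)} = 1008 + \frac{34 \left(-273 - 1553\right)}{9 \left(-11315 + 34 \cdot 1932\right)} = 1008 + \frac{34}{9} \frac{1}{-11315 + 65688} \left(-1826\right) = 1008 + \frac{34}{9} \cdot \frac{1}{54373} \left(-1826\right) = 1008 - \frac{5644}{44487} = \frac{44837252}{44487}$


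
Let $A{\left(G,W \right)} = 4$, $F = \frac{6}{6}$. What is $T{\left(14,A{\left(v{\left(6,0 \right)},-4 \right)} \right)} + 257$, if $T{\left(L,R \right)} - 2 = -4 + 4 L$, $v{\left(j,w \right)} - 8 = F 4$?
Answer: $311$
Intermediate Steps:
$F = 1$ ($F = 6 \cdot \frac{1}{6} = 1$)
$v{\left(j,w \right)} = 12$ ($v{\left(j,w \right)} = 8 + 1 \cdot 4 = 8 + 4 = 12$)
$T{\left(L,R \right)} = -2 + 4 L$ ($T{\left(L,R \right)} = 2 + \left(-4 + 4 L\right) = -2 + 4 L$)
$T{\left(14,A{\left(v{\left(6,0 \right)},-4 \right)} \right)} + 257 = \left(-2 + 4 \cdot 14\right) + 257 = \left(-2 + 56\right) + 257 = 54 + 257 = 311$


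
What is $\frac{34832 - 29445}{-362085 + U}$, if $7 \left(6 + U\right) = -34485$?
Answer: $- \frac{37709}{2569122} \approx -0.014678$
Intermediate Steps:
$U = - \frac{34527}{7}$ ($U = -6 + \frac{1}{7} \left(-34485\right) = -6 - \frac{34485}{7} = - \frac{34527}{7} \approx -4932.4$)
$\frac{34832 - 29445}{-362085 + U} = \frac{34832 - 29445}{-362085 - \frac{34527}{7}} = \frac{5387}{- \frac{2569122}{7}} = 5387 \left(- \frac{7}{2569122}\right) = - \frac{37709}{2569122}$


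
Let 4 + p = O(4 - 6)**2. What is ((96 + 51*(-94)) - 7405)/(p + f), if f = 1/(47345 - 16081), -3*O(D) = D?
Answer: 3405493728/1000439 ≈ 3404.0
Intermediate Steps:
O(D) = -D/3
p = -32/9 (p = -4 + (-(4 - 6)/3)**2 = -4 + (-1/3*(-2))**2 = -4 + (2/3)**2 = -4 + 4/9 = -32/9 ≈ -3.5556)
f = 1/31264 ≈ 3.1986e-5
((96 + 51*(-94)) - 7405)/(p + f) = ((96 + 51*(-94)) - 7405)/(-32/9 + 1/31264) = ((96 - 4794) - 7405)/(-1000439/281376) = (-4698 - 7405)*(-281376/1000439) = -12103*(-281376/1000439) = 3405493728/1000439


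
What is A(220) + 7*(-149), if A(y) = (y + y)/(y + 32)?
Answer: -65599/63 ≈ -1041.3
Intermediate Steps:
A(y) = 2*y/(32 + y) (A(y) = (2*y)/(32 + y) = 2*y/(32 + y))
A(220) + 7*(-149) = 2*220/(32 + 220) + 7*(-149) = 2*220/252 - 1043 = 2*220*(1/252) - 1043 = 110/63 - 1043 = -65599/63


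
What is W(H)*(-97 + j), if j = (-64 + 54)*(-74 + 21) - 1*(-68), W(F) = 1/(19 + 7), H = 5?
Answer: 501/26 ≈ 19.269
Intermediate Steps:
W(F) = 1/26
j = 598 (j = -10*(-53) + 68 = 530 + 68 = 598)
W(H)*(-97 + j) = (-97 + 598)/26 = (1/26)*501 = 501/26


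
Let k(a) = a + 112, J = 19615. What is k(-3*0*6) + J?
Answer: 19727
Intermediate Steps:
k(a) = 112 + a
k(-3*0*6) + J = (112 - 3*0*6) + 19615 = (112 + 0*6) + 19615 = (112 + 0) + 19615 = 112 + 19615 = 19727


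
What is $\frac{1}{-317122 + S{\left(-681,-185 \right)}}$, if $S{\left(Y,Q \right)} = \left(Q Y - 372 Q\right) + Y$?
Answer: $- \frac{1}{122998} \approx -8.1302 \cdot 10^{-6}$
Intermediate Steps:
$S{\left(Y,Q \right)} = Y - 372 Q + Q Y$ ($S{\left(Y,Q \right)} = \left(- 372 Q + Q Y\right) + Y = Y - 372 Q + Q Y$)
$\frac{1}{-317122 + S{\left(-681,-185 \right)}} = \frac{1}{-317122 - -194124} = \frac{1}{-317122 + \left(-681 + 68820 + 125985\right)} = \frac{1}{-317122 + 194124} = \frac{1}{-122998} = - \frac{1}{122998}$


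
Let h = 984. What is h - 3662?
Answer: -2678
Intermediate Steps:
h - 3662 = 984 - 3662 = -2678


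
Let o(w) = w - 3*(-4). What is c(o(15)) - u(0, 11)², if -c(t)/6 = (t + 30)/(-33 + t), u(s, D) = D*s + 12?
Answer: -87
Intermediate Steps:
u(s, D) = 12 + D*s
o(w) = 12 + w (o(w) = w + 12 = 12 + w)
c(t) = -6*(30 + t)/(-33 + t) (c(t) = -6*(t + 30)/(-33 + t) = -6*(30 + t)/(-33 + t))
c(o(15)) - u(0, 11)² = 6*(-30 - (12 + 15))/(-33 + (12 + 15)) - (12 + 11*0)² = 6*(-30 - 1*27)/(-33 + 27) - (12 + 0)² = 6*(-30 - 27)/(-6) - 1*12² = 6*(-⅙)*(-57) - 1*144 = 57 - 144 = -87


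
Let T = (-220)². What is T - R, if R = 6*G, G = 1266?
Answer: 40804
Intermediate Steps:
R = 7596 (R = 6*1266 = 7596)
T = 48400
T - R = 48400 - 1*7596 = 48400 - 7596 = 40804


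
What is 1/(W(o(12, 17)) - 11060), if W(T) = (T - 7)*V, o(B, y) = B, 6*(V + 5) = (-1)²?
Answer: -6/66505 ≈ -9.0219e-5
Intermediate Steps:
V = -29/6 (V = -5 + (⅙)*(-1)² = -5 + (⅙)*1 = -5 + ⅙ = -29/6 ≈ -4.8333)
W(T) = 203/6 - 29*T/6 (W(T) = (T - 7)*(-29/6) = (-7 + T)*(-29/6) = 203/6 - 29*T/6)
1/(W(o(12, 17)) - 11060) = 1/((203/6 - 29/6*12) - 11060) = 1/((203/6 - 58) - 11060) = 1/(-145/6 - 11060) = 1/(-66505/6) = -6/66505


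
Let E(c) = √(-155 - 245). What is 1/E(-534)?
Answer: -I/20 ≈ -0.05*I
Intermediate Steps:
E(c) = 20*I (E(c) = √(-400) = 20*I)
1/E(-534) = 1/(20*I) = -I/20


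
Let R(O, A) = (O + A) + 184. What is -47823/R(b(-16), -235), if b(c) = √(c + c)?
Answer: 2438973/2633 + 191292*I*√2/2633 ≈ 926.31 + 102.75*I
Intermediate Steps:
b(c) = √2*√c (b(c) = √(2*c) = √2*√c)
R(O, A) = 184 + A + O (R(O, A) = (A + O) + 184 = 184 + A + O)
-47823/R(b(-16), -235) = -47823/(184 - 235 + √2*√(-16)) = -47823/(184 - 235 + √2*(4*I)) = -47823/(184 - 235 + 4*I*√2) = -47823/(-51 + 4*I*√2)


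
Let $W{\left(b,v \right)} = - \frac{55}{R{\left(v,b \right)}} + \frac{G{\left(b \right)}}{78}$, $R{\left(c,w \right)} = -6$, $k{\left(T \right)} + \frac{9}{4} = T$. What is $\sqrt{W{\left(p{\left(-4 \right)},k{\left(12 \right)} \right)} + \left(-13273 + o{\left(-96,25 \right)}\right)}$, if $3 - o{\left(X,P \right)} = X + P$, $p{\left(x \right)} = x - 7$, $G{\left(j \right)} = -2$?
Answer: $\frac{i \sqrt{80247102}}{78} \approx 114.85 i$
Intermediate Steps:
$k{\left(T \right)} = - \frac{9}{4} + T$
$p{\left(x \right)} = -7 + x$
$W{\left(b,v \right)} = \frac{713}{78}$ ($W{\left(b,v \right)} = - \frac{55}{-6} - \frac{2}{78} = \left(-55\right) \left(- \frac{1}{6}\right) - \frac{1}{39} = \frac{55}{6} - \frac{1}{39} = \frac{713}{78}$)
$o{\left(X,P \right)} = 3 - P - X$ ($o{\left(X,P \right)} = 3 - \left(X + P\right) = 3 - \left(P + X\right) = 3 - P - X$)
$\sqrt{W{\left(p{\left(-4 \right)},k{\left(12 \right)} \right)} + \left(-13273 + o{\left(-96,25 \right)}\right)} = \sqrt{\frac{713}{78} - 13199} = \sqrt{- \frac{1028809}{78}} = \frac{i \sqrt{80247102}}{78}$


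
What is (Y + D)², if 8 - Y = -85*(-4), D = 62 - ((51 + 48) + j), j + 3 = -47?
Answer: 101761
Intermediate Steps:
j = -50 (j = -3 - 47 = -50)
D = 13 (D = 62 - ((51 + 48) - 50) = 62 - (99 - 50) = 62 - 1*49 = 62 - 49 = 13)
Y = -332 (Y = 8 - (-85)*(-4) = 8 - 1*340 = 8 - 340 = -332)
(Y + D)² = (-332 + 13)² = (-319)² = 101761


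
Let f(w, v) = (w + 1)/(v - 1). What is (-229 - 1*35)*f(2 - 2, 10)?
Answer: -88/3 ≈ -29.333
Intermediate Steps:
f(w, v) = (1 + w)/(-1 + v)
(-229 - 1*35)*f(2 - 2, 10) = (-229 - 1*35)*((1 + (2 - 2))/(-1 + 10)) = (-229 - 35)*((1 + 0)/9) = -88/3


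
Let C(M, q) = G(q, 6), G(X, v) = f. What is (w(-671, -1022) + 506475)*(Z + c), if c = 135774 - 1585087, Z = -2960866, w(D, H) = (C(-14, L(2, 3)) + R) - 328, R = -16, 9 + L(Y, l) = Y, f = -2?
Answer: -2232119487091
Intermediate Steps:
L(Y, l) = -9 + Y
G(X, v) = -2
C(M, q) = -2
w(D, H) = -346 (w(D, H) = (-2 - 16) - 328 = -18 - 328 = -346)
c = -1449313
(w(-671, -1022) + 506475)*(Z + c) = (-346 + 506475)*(-2960866 - 1449313) = 506129*(-4410179) = -2232119487091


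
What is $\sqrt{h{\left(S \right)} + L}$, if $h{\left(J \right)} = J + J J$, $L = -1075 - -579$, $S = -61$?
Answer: $2 \sqrt{791} \approx 56.249$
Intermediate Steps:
$L = -496$ ($L = -1075 + 579 = -496$)
$h{\left(J \right)} = J + J^{2}$
$\sqrt{h{\left(S \right)} + L} = \sqrt{- 61 \left(1 - 61\right) - 496} = \sqrt{\left(-61\right) \left(-60\right) - 496} = \sqrt{3660 - 496} = \sqrt{3164} = 2 \sqrt{791}$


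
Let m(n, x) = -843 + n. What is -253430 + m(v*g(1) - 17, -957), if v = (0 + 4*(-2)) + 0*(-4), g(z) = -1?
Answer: -254282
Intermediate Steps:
v = -8 (v = (0 - 8) + 0 = -8 + 0 = -8)
-253430 + m(v*g(1) - 17, -957) = -253430 + (-843 + (-8*(-1) - 17)) = -253430 + (-843 + (8 - 17)) = -253430 + (-843 - 9) = -253430 - 852 = -254282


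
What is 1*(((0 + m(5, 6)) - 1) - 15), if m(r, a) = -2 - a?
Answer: -24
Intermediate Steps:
1*(((0 + m(5, 6)) - 1) - 15) = 1*(((0 + (-2 - 1*6)) - 1) - 15) = 1*(((0 + (-2 - 6)) - 1) - 15) = 1*(((0 - 8) - 1) - 15) = 1*((-8 - 1) - 15) = 1*(-9 - 15) = 1*(-24) = -24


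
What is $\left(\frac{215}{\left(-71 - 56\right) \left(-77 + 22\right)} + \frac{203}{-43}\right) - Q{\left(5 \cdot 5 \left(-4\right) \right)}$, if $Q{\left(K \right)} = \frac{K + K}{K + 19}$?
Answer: $- \frac{34835302}{4865751} \approx -7.1593$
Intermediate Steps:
$Q{\left(K \right)} = \frac{2 K}{19 + K}$
$\left(\frac{215}{\left(-71 - 56\right) \left(-77 + 22\right)} + \frac{203}{-43}\right) - Q{\left(5 \cdot 5 \left(-4\right) \right)} = \left(\frac{215}{\left(-71 - 56\right) \left(-77 + 22\right)} + \frac{203}{-43}\right) - \frac{2 \cdot 5 \cdot 5 \left(-4\right)}{19 + 5 \cdot 5 \left(-4\right)} = \left(\frac{215}{\left(-127\right) \left(-55\right)} + 203 \left(- \frac{1}{43}\right)\right) - \frac{2 \cdot 25 \left(-4\right)}{19 + 25 \left(-4\right)} = \left(\frac{215}{6985} - \frac{203}{43}\right) - 2 \left(-100\right) \frac{1}{19 - 100} = \left(215 \cdot \frac{1}{6985} - \frac{203}{43}\right) - 2 \left(-100\right) \frac{1}{-81} = \left(\frac{43}{1397} - \frac{203}{43}\right) - 2 \left(-100\right) \left(- \frac{1}{81}\right) = - \frac{281742}{60071} - \frac{200}{81} = - \frac{34835302}{4865751}$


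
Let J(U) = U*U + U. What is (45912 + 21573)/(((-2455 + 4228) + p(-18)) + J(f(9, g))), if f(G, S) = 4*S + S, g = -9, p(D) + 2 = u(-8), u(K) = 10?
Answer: 67485/3761 ≈ 17.943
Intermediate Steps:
p(D) = 8 (p(D) = -2 + 10 = 8)
f(G, S) = 5*S
J(U) = U + U**2 (J(U) = U**2 + U = U + U**2)
(45912 + 21573)/(((-2455 + 4228) + p(-18)) + J(f(9, g))) = (45912 + 21573)/(((-2455 + 4228) + 8) + (5*(-9))*(1 + 5*(-9))) = 67485/((1773 + 8) - 45*(1 - 45)) = 67485/(1781 - 45*(-44)) = 67485/(1781 + 1980) = 67485/3761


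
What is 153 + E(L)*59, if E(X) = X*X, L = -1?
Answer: 212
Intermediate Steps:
E(X) = X²
153 + E(L)*59 = 153 + (-1)²*59 = 153 + 1*59 = 153 + 59 = 212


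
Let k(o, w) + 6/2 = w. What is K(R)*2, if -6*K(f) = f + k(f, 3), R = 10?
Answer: -10/3 ≈ -3.3333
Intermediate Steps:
k(o, w) = -3 + w
K(f) = -f/6 (K(f) = -(f + (-3 + 3))/6 = -(f + 0)/6 = -f/6)
K(R)*2 = -⅙*10*2 = -5/3*2 = -10/3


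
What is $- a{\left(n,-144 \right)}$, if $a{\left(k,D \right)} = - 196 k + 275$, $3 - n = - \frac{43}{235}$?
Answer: $\frac{81983}{235} \approx 348.86$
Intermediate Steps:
$n = \frac{748}{235}$ ($n = 3 - - \frac{43}{235} = 3 + \frac{43}{235} = \frac{748}{235} \approx 3.183$)
$a{\left(k,D \right)} = 275 - 196 k$
$- a{\left(n,-144 \right)} = - (275 - \frac{146608}{235}) = \left(-1\right) \left(- \frac{81983}{235}\right) = \frac{81983}{235}$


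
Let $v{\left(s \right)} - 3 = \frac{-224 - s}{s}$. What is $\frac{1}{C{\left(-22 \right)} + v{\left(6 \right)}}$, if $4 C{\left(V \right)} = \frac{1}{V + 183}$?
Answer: $- \frac{1932}{68261} \approx -0.028303$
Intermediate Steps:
$C{\left(V \right)} = \frac{1}{4 \left(183 + V\right)}$ ($C{\left(V \right)} = \frac{1}{4 \left(V + 183\right)} = \frac{1}{4 \left(183 + V\right)}$)
$v{\left(s \right)} = 3 + \frac{-224 - s}{s}$
$\frac{1}{C{\left(-22 \right)} + v{\left(6 \right)}} = \frac{1}{\frac{1}{4 \left(183 - 22\right)} + \left(2 - \frac{224}{6}\right)} = \frac{1}{\frac{1}{4 \cdot 161} + \left(2 - \frac{112}{3}\right)} = \frac{1}{\frac{1}{4} \cdot \frac{1}{161} + \left(2 - \frac{112}{3}\right)} = \frac{1}{\frac{1}{644} - \frac{106}{3}} = \frac{1}{- \frac{68261}{1932}} = - \frac{1932}{68261}$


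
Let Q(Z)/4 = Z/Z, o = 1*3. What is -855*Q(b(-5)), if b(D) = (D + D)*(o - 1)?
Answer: -3420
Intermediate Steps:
o = 3
b(D) = 4*D (b(D) = (D + D)*(3 - 1) = (2*D)*2 = 4*D)
Q(Z) = 4 (Q(Z) = 4*(Z/Z) = 4*1 = 4)
-855*Q(b(-5)) = -855*4 = -3420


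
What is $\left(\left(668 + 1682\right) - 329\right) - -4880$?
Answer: $6901$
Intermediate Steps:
$\left(\left(668 + 1682\right) - 329\right) - -4880 = \left(2350 - 329\right) + 4880 = 2021 + 4880 = 6901$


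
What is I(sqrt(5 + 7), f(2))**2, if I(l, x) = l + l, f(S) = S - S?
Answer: 48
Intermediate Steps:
f(S) = 0
I(l, x) = 2*l
I(sqrt(5 + 7), f(2))**2 = (2*sqrt(5 + 7))**2 = (2*sqrt(12))**2 = (2*(2*sqrt(3)))**2 = (4*sqrt(3))**2 = 48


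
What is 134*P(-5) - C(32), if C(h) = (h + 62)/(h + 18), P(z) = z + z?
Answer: -33547/25 ≈ -1341.9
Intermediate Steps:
P(z) = 2*z
C(h) = (62 + h)/(18 + h)
134*P(-5) - C(32) = 134*(2*(-5)) - (62 + 32)/(18 + 32) = 134*(-10) - 94/50 = -1340 - 94/50 = -1340 - 1*47/25 = -1340 - 47/25 = -33547/25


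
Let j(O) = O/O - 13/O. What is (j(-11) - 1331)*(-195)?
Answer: 2850315/11 ≈ 2.5912e+5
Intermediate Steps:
j(O) = 1 - 13/O
(j(-11) - 1331)*(-195) = ((-13 - 11)/(-11) - 1331)*(-195) = (-1/11*(-24) - 1331)*(-195) = (24/11 - 1331)*(-195) = -14617/11*(-195) = 2850315/11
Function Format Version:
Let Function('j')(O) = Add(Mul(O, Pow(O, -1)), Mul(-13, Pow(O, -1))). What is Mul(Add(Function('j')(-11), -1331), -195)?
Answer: Rational(2850315, 11) ≈ 2.5912e+5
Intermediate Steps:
Function('j')(O) = Add(1, Mul(-13, Pow(O, -1)))
Mul(Add(Function('j')(-11), -1331), -195) = Mul(Add(Mul(Pow(-11, -1), Add(-13, -11)), -1331), -195) = Mul(Add(Mul(Rational(-1, 11), -24), -1331), -195) = Mul(Add(Rational(24, 11), -1331), -195) = Mul(Rational(-14617, 11), -195) = Rational(2850315, 11)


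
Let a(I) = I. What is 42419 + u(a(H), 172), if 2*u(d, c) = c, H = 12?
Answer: 42505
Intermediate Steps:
u(d, c) = c/2
42419 + u(a(H), 172) = 42419 + (½)*172 = 42419 + 86 = 42505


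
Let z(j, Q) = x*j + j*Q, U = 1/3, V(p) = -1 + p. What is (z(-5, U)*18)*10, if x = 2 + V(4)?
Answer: -4800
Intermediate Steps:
U = ⅓ ≈ 0.33333
x = 5 (x = 2 + (-1 + 4) = 2 + 3 = 5)
z(j, Q) = 5*j + Q*j (z(j, Q) = 5*j + j*Q = 5*j + Q*j)
(z(-5, U)*18)*10 = (-5*(5 + ⅓)*18)*10 = (-5*16/3*18)*10 = -80/3*18*10 = -480*10 = -4800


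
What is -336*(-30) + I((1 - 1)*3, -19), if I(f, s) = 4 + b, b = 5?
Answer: 10089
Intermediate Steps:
I(f, s) = 9 (I(f, s) = 4 + 5 = 9)
-336*(-30) + I((1 - 1)*3, -19) = -336*(-30) + 9 = 10080 + 9 = 10089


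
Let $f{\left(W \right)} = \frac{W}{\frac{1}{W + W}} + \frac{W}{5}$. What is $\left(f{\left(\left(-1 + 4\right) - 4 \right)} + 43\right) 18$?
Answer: $\frac{4032}{5} \approx 806.4$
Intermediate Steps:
$f{\left(W \right)} = 2 W^{2} + \frac{W}{5}$ ($f{\left(W \right)} = \frac{W}{\frac{1}{2 W}} + W \frac{1}{5} = \frac{W}{\frac{1}{2} \frac{1}{W}} + \frac{W}{5} = W 2 W + \frac{W}{5} = 2 W^{2} + \frac{W}{5}$)
$\left(f{\left(\left(-1 + 4\right) - 4 \right)} + 43\right) 18 = \left(\frac{\left(\left(-1 + 4\right) - 4\right) \left(1 + 10 \left(\left(-1 + 4\right) - 4\right)\right)}{5} + 43\right) 18 = \left(\frac{\left(3 - 4\right) \left(1 + 10 \left(3 - 4\right)\right)}{5} + 43\right) 18 = \left(\frac{1}{5} \left(-1\right) \left(1 + 10 \left(-1\right)\right) + 43\right) 18 = \left(\frac{1}{5} \left(-1\right) \left(1 - 10\right) + 43\right) 18 = \left(\frac{1}{5} \left(-1\right) \left(-9\right) + 43\right) 18 = \left(\frac{9}{5} + 43\right) 18 = \frac{224}{5} \cdot 18 = \frac{4032}{5}$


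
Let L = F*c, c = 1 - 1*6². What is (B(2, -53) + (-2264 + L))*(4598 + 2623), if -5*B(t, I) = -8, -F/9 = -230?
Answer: -2697491202/5 ≈ -5.3950e+8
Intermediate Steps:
F = 2070 (F = -9*(-230) = 2070)
B(t, I) = 8/5 (B(t, I) = -⅕*(-8) = 8/5)
c = -35 (c = 1 - 1*36 = 1 - 36 = -35)
L = -72450 (L = 2070*(-35) = -72450)
(B(2, -53) + (-2264 + L))*(4598 + 2623) = (8/5 + (-2264 - 72450))*(4598 + 2623) = (8/5 - 74714)*7221 = -373562/5*7221 = -2697491202/5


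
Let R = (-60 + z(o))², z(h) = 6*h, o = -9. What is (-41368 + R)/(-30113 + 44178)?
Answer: -28372/14065 ≈ -2.0172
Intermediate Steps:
R = 12996 (R = (-60 + 6*(-9))² = (-60 - 54)² = (-114)² = 12996)
(-41368 + R)/(-30113 + 44178) = (-41368 + 12996)/(-30113 + 44178) = -28372/14065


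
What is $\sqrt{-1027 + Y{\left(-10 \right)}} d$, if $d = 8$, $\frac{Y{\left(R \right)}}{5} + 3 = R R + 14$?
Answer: $16 i \sqrt{118} \approx 173.8 i$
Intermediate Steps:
$Y{\left(R \right)} = 55 + 5 R^{2}$ ($Y{\left(R \right)} = -15 + 5 \left(R R + 14\right) = -15 + 5 \left(R^{2} + 14\right) = -15 + 5 \left(14 + R^{2}\right) = -15 + \left(70 + 5 R^{2}\right) = 55 + 5 R^{2}$)
$\sqrt{-1027 + Y{\left(-10 \right)}} d = \sqrt{-1027 + \left(55 + 5 \left(-10\right)^{2}\right)} 8 = \sqrt{-1027 + \left(55 + 5 \cdot 100\right)} 8 = \sqrt{-1027 + \left(55 + 500\right)} 8 = \sqrt{-1027 + 555} \cdot 8 = \sqrt{-472} \cdot 8 = 2 i \sqrt{118} \cdot 8 = 16 i \sqrt{118}$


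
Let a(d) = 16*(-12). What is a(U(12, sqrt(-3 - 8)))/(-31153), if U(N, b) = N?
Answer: 192/31153 ≈ 0.0061631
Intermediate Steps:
a(d) = -192
a(U(12, sqrt(-3 - 8)))/(-31153) = -192/(-31153) = -192*(-1/31153) = 192/31153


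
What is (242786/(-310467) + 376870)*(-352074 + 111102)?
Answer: -9398346207903296/103489 ≈ -9.0815e+10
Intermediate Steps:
(242786/(-310467) + 376870)*(-352074 + 111102) = (242786*(-1/310467) + 376870)*(-240972) = (-242786/310467 + 376870)*(-240972) = (117005455504/310467)*(-240972) = -9398346207903296/103489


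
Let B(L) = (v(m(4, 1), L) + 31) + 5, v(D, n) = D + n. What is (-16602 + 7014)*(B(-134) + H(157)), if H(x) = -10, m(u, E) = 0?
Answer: 1035504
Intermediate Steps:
B(L) = 36 + L (B(L) = ((0 + L) + 31) + 5 = (L + 31) + 5 = (31 + L) + 5 = 36 + L)
(-16602 + 7014)*(B(-134) + H(157)) = (-16602 + 7014)*((36 - 134) - 10) = -9588*(-98 - 10) = -9588*(-108) = 1035504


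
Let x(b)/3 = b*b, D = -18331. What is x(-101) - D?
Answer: 48934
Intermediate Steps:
x(b) = 3*b² (x(b) = 3*(b*b) = 3*b²)
x(-101) - D = 3*(-101)² - 1*(-18331) = 3*10201 + 18331 = 30603 + 18331 = 48934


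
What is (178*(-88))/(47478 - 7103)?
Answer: -15664/40375 ≈ -0.38796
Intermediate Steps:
(178*(-88))/(47478 - 7103) = -15664/40375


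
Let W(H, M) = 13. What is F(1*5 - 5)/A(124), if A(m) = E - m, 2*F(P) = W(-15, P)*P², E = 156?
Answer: 0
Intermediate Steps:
F(P) = 13*P²/2 (F(P) = (13*P²)/2 = 13*P²/2)
A(m) = 156 - m
F(1*5 - 5)/A(124) = (13*(1*5 - 5)²/2)/(156 - 1*124) = (13*(5 - 5)²/2)/(156 - 124) = ((13/2)*0²)/32 = ((13/2)*0)*(1/32) = 0*(1/32) = 0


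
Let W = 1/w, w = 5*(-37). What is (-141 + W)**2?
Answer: 680479396/34225 ≈ 19883.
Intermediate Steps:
w = -185
W = -1/185 (W = 1/(-185) = -1/185 ≈ -0.0054054)
(-141 + W)**2 = (-141 - 1/185)**2 = (-26086/185)**2 = 680479396/34225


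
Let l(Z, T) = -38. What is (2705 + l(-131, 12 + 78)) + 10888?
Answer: 13555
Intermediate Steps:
(2705 + l(-131, 12 + 78)) + 10888 = (2705 - 38) + 10888 = 2667 + 10888 = 13555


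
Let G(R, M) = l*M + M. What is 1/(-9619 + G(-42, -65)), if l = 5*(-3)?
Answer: -1/8709 ≈ -0.00011482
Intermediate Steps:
l = -15
G(R, M) = -14*M (G(R, M) = -15*M + M = -14*M)
1/(-9619 + G(-42, -65)) = 1/(-9619 - 14*(-65)) = 1/(-9619 + 910) = 1/(-8709) = -1/8709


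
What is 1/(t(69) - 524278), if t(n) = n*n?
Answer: -1/519517 ≈ -1.9249e-6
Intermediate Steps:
t(n) = n²
1/(t(69) - 524278) = 1/(69² - 524278) = 1/(4761 - 524278) = 1/(-519517) = -1/519517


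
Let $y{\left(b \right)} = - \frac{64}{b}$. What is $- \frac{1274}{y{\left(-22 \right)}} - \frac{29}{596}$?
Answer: $- \frac{1044159}{2384} \approx -437.99$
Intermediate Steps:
$- \frac{1274}{y{\left(-22 \right)}} - \frac{29}{596} = - \frac{1274}{\left(-64\right) \frac{1}{-22}} - \frac{29}{596} = - \frac{1274}{\left(-64\right) \left(- \frac{1}{22}\right)} - \frac{29}{596} = - \frac{1274}{\frac{32}{11}} - \frac{29}{596} = \left(-1274\right) \frac{11}{32} - \frac{29}{596} = - \frac{7007}{16} - \frac{29}{596} = - \frac{1044159}{2384}$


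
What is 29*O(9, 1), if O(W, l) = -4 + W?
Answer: 145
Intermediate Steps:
29*O(9, 1) = 29*(-4 + 9) = 29*5 = 145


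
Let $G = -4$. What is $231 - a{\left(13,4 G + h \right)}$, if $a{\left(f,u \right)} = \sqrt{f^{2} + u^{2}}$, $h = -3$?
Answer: $231 - \sqrt{530} \approx 207.98$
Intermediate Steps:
$231 - a{\left(13,4 G + h \right)} = 231 - \sqrt{13^{2} + \left(4 \left(-4\right) - 3\right)^{2}} = 231 - \sqrt{169 + \left(-16 - 3\right)^{2}} = 231 - \sqrt{169 + \left(-19\right)^{2}} = 231 - \sqrt{169 + 361} = 231 - \sqrt{530}$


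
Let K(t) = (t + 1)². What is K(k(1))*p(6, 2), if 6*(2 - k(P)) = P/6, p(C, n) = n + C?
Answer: 11449/162 ≈ 70.673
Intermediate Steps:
p(C, n) = C + n
k(P) = 2 - P/36 (k(P) = 2 - P/(6*6) = 2 - P/36)
K(t) = (1 + t)²
K(k(1))*p(6, 2) = (1 + (2 - 1/36*1))²*(6 + 2) = (1 + (2 - 1/36))²*8 = (1 + 71/36)²*8 = (107/36)²*8 = (11449/1296)*8 = 11449/162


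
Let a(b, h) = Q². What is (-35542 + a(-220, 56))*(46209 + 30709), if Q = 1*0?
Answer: -2733819556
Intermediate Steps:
Q = 0
a(b, h) = 0 (a(b, h) = 0² = 0)
(-35542 + a(-220, 56))*(46209 + 30709) = (-35542 + 0)*(46209 + 30709) = -35542*76918 = -2733819556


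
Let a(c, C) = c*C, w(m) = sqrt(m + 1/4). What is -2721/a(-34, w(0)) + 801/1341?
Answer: 406942/2533 ≈ 160.66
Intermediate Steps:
w(m) = sqrt(1/4 + m) (w(m) = sqrt(m + 1/4) = sqrt(1/4 + m))
a(c, C) = C*c
-2721/a(-34, w(0)) + 801/1341 = -2721*(-1/(17*sqrt(1 + 4*0))) + 801/1341 = -2721*(-1/(17*sqrt(1 + 0))) + 801*(1/1341) = -2721/((sqrt(1)/2)*(-34)) + 89/149 = -2721/(((1/2)*1)*(-34)) + 89/149 = -2721/((1/2)*(-34)) + 89/149 = -2721/(-17) + 89/149 = -2721*(-1/17) + 89/149 = 2721/17 + 89/149 = 406942/2533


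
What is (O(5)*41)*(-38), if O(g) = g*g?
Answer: -38950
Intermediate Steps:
O(g) = g²
(O(5)*41)*(-38) = (5²*41)*(-38) = (25*41)*(-38) = 1025*(-38) = -38950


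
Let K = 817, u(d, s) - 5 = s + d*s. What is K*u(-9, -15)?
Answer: 102125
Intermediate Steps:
u(d, s) = 5 + s + d*s (u(d, s) = 5 + (s + d*s) = 5 + s + d*s)
K*u(-9, -15) = 817*(5 - 15 - 9*(-15)) = 817*(5 - 15 + 135) = 817*125 = 102125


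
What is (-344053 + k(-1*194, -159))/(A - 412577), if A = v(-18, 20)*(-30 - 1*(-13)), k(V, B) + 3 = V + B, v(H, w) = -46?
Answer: 114803/137265 ≈ 0.83636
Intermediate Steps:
k(V, B) = -3 + B + V (k(V, B) = -3 + (V + B) = -3 + (B + V) = -3 + B + V)
A = 782 (A = -46*(-30 - 1*(-13)) = -46*(-30 + 13) = -46*(-17) = 782)
(-344053 + k(-1*194, -159))/(A - 412577) = (-344053 + (-3 - 159 - 1*194))/(782 - 412577) = (-344053 + (-3 - 159 - 194))/(-411795) = (-344053 - 356)*(-1/411795) = -344409*(-1/411795) = 114803/137265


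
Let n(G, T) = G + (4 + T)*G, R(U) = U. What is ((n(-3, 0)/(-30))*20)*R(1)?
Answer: 10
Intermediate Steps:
n(G, T) = G + G*(4 + T)
((n(-3, 0)/(-30))*20)*R(1) = ((-3*(5 + 0)/(-30))*20)*1 = ((-3*5*(-1/30))*20)*1 = (-15*(-1/30)*20)*1 = ((1/2)*20)*1 = 10*1 = 10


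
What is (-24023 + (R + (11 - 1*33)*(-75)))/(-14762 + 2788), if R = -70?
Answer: 22443/11974 ≈ 1.8743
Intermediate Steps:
(-24023 + (R + (11 - 1*33)*(-75)))/(-14762 + 2788) = (-24023 + (-70 + (11 - 1*33)*(-75)))/(-14762 + 2788) = (-24023 + (-70 + (11 - 33)*(-75)))/(-11974) = (-24023 + (-70 - 22*(-75)))*(-1/11974) = (-24023 + (-70 + 1650))*(-1/11974) = (-24023 + 1580)*(-1/11974) = -22443*(-1/11974) = 22443/11974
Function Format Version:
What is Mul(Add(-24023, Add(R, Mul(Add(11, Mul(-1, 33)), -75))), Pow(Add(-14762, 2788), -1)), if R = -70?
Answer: Rational(22443, 11974) ≈ 1.8743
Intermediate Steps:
Mul(Add(-24023, Add(R, Mul(Add(11, Mul(-1, 33)), -75))), Pow(Add(-14762, 2788), -1)) = Mul(Add(-24023, Add(-70, Mul(Add(11, Mul(-1, 33)), -75))), Pow(Add(-14762, 2788), -1)) = Mul(Add(-24023, Add(-70, Mul(Add(11, -33), -75))), Pow(-11974, -1)) = Mul(Add(-24023, Add(-70, Mul(-22, -75))), Rational(-1, 11974)) = Mul(Add(-24023, Add(-70, 1650)), Rational(-1, 11974)) = Mul(Add(-24023, 1580), Rational(-1, 11974)) = Mul(-22443, Rational(-1, 11974)) = Rational(22443, 11974)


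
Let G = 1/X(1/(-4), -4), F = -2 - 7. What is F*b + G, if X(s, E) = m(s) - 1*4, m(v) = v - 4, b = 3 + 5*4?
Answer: -6835/33 ≈ -207.12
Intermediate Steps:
b = 23 (b = 3 + 20 = 23)
F = -9
m(v) = -4 + v
X(s, E) = -8 + s (X(s, E) = (-4 + s) - 1*4 = (-4 + s) - 4 = -8 + s)
G = -4/33 (G = 1/(-8 + 1/(-4)) = 1/(-8 + 1*(-¼)) = 1/(-8 - ¼) = 1/(-33/4) = -4/33 ≈ -0.12121)
F*b + G = -9*23 - 4/33 = -207 - 4/33 = -6835/33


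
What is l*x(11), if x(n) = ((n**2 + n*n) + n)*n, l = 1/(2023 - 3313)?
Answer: -2783/1290 ≈ -2.1574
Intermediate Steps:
l = -1/1290 (l = 1/(-1290) = -1/1290 ≈ -0.00077519)
x(n) = n*(n + 2*n**2) (x(n) = ((n**2 + n**2) + n)*n = (2*n**2 + n)*n = (n + 2*n**2)*n = n*(n + 2*n**2))
l*x(11) = -11**2*(1 + 2*11)/1290 = -121*(1 + 22)/1290 = -121*23/1290 = -1/1290*2783 = -2783/1290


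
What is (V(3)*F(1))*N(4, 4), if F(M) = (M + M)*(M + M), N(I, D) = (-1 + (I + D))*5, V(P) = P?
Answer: 420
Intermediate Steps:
N(I, D) = -5 + 5*D + 5*I (N(I, D) = (-1 + (D + I))*5 = (-1 + D + I)*5 = -5 + 5*D + 5*I)
F(M) = 4*M**2 (F(M) = (2*M)*(2*M) = 4*M**2)
(V(3)*F(1))*N(4, 4) = (3*(4*1**2))*(-5 + 5*4 + 5*4) = (3*(4*1))*(-5 + 20 + 20) = (3*4)*35 = 12*35 = 420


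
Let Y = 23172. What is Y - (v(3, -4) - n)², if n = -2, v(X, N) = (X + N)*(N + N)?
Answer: 23072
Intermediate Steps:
v(X, N) = 2*N*(N + X) (v(X, N) = (N + X)*(2*N) = 2*N*(N + X))
Y - (v(3, -4) - n)² = 23172 - (2*(-4)*(-4 + 3) - 1*(-2))² = 23172 - (2*(-4)*(-1) + 2)² = 23172 - (8 + 2)² = 23172 - 1*10² = 23172 - 1*100 = 23172 - 100 = 23072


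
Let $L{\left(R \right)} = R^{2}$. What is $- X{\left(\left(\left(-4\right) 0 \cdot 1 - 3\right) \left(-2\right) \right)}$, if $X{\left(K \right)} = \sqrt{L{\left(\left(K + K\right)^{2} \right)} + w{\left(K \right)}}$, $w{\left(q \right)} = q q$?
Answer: $- 6 \sqrt{577} \approx -144.13$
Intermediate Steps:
$w{\left(q \right)} = q^{2}$
$X{\left(K \right)} = \sqrt{K^{2} + 16 K^{4}}$ ($X{\left(K \right)} = \sqrt{\left(\left(K + K\right)^{2}\right)^{2} + K^{2}} = \sqrt{\left(\left(2 K\right)^{2}\right)^{2} + K^{2}} = \sqrt{\left(4 K^{2}\right)^{2} + K^{2}} = \sqrt{16 K^{4} + K^{2}} = \sqrt{K^{2} + 16 K^{4}}$)
$- X{\left(\left(\left(-4\right) 0 \cdot 1 - 3\right) \left(-2\right) \right)} = - \sqrt{\left(\left(\left(-4\right) 0 \cdot 1 - 3\right) \left(-2\right)\right)^{2} + 16 \left(\left(\left(-4\right) 0 \cdot 1 - 3\right) \left(-2\right)\right)^{4}} = - \sqrt{\left(\left(0 \cdot 1 - 3\right) \left(-2\right)\right)^{2} + 16 \left(\left(0 \cdot 1 - 3\right) \left(-2\right)\right)^{4}} = - \sqrt{\left(\left(0 - 3\right) \left(-2\right)\right)^{2} + 16 \left(\left(0 - 3\right) \left(-2\right)\right)^{4}} = - \sqrt{\left(\left(-3\right) \left(-2\right)\right)^{2} + 16 \left(\left(-3\right) \left(-2\right)\right)^{4}} = - \sqrt{6^{2} + 16 \cdot 6^{4}} = - \sqrt{36 + 16 \cdot 1296} = - \sqrt{36 + 20736} = - \sqrt{20772} = - 6 \sqrt{577}$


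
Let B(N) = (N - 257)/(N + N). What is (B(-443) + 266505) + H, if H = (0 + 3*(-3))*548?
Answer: 115877189/443 ≈ 2.6157e+5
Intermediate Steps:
B(N) = (-257 + N)/(2*N) (B(N) = (-257 + N)/((2*N)) = (-257 + N)*(1/(2*N)) = (-257 + N)/(2*N))
H = -4932 (H = (0 - 9)*548 = -9*548 = -4932)
(B(-443) + 266505) + H = ((1/2)*(-257 - 443)/(-443) + 266505) - 4932 = ((1/2)*(-1/443)*(-700) + 266505) - 4932 = (350/443 + 266505) - 4932 = 118062065/443 - 4932 = 115877189/443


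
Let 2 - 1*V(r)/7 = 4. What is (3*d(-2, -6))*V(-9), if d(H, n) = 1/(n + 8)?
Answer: -21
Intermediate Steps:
V(r) = -14 (V(r) = 14 - 7*4 = 14 - 28 = -14)
d(H, n) = 1/(8 + n)
(3*d(-2, -6))*V(-9) = (3/(8 - 6))*(-14) = (3/2)*(-14) = -21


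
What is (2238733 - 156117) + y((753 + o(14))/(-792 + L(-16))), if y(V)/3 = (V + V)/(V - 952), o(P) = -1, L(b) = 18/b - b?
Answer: 1542333348712/740575 ≈ 2.0826e+6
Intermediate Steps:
L(b) = -b + 18/b
y(V) = 6*V/(-952 + V) (y(V) = 3*((V + V)/(V - 952)) = 3*((2*V)/(-952 + V)) = 3*(2*V/(-952 + V)) = 6*V/(-952 + V))
(2238733 - 156117) + y((753 + o(14))/(-792 + L(-16))) = (2238733 - 156117) + 6*((753 - 1)/(-792 + (-1*(-16) + 18/(-16))))/(-952 + (753 - 1)/(-792 + (-1*(-16) + 18/(-16)))) = 2082616 + 6*(752/(-792 + (16 + 18*(-1/16))))/(-952 + 752/(-792 + (16 + 18*(-1/16)))) = 2082616 + 6*(752/(-792 + (16 - 9/8)))/(-952 + 752/(-792 + (16 - 9/8))) = 2082616 + 6*(752/(-792 + 119/8))/(-952 + 752/(-792 + 119/8)) = 2082616 + 6*(752/(-6217/8))/(-952 + 752/(-6217/8)) = 2082616 + 6*(752*(-8/6217))/(-952 + 752*(-8/6217)) = 2082616 + 6*(-6016/6217)/(-952 - 6016/6217) = 2082616 + 6*(-6016/6217)/(-5924600/6217) = 2082616 + 6*(-6016/6217)*(-6217/5924600) = 2082616 + 4512/740575 = 1542333348712/740575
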